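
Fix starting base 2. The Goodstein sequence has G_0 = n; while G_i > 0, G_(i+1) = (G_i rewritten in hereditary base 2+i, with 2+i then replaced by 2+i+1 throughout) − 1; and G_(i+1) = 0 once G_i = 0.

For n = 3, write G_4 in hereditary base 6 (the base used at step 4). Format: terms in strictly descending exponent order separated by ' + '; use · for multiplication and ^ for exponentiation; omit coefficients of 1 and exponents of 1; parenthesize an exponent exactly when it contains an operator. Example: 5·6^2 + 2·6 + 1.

i=0: 3 = 2 + 1 (b=2); 2→3: 3 + 1 = 4; 4−1 = 3
i=1: 3 = 3 (b=3); 3→4: 4 = 4; 4−1 = 3
i=2: 3 = 3 (b=4); 4→5: 3 = 3; 3−1 = 2
i=3: 2 = 2 (b=5); 5→6: 2 = 2; 2−1 = 1

1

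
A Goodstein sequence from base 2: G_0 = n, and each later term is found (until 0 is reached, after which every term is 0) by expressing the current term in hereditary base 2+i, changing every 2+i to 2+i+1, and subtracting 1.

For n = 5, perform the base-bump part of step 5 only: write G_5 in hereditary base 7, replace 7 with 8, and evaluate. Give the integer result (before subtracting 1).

1752

base 2: 5 = 2^2 + 1; at 3: 3^3 + 1 = 28; next = 27
base 3: 27 = 3^3; at 4: 4^4 = 256; next = 255
base 4: 255 = 3·4^3 + 3·4^2 + 3·4 + 3; at 5: 3·5^3 + 3·5^2 + 3·5 + 3 = 468; next = 467
base 5: 467 = 3·5^3 + 3·5^2 + 3·5 + 2; at 6: 3·6^3 + 3·6^2 + 3·6 + 2 = 776; next = 775
base 6: 775 = 3·6^3 + 3·6^2 + 3·6 + 1; at 7: 3·7^3 + 3·7^2 + 3·7 + 1 = 1198; next = 1197
base 7: 1197 = 3·7^3 + 3·7^2 + 3·7; at 8: 3·8^3 + 3·8^2 + 3·8 = 1752; next = 1751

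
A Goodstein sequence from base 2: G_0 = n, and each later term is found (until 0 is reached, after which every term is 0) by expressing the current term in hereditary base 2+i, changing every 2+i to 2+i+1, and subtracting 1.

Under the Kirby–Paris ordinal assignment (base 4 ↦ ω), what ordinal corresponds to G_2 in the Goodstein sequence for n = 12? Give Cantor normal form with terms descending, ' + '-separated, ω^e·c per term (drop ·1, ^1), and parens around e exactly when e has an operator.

ω^(ω + 1) + ω^2·2 + ω·2 + 1

[0] 12 ≡ 2^(2 + 1) + 2^2 (base 2). Lift 3: 108. −1: 107.
[1] 107 ≡ 3^(3 + 1) + 2·3^2 + 2·3 + 2 (base 3). Lift 4: 1066. −1: 1065.
[2] 1065 ≡ 4^(4 + 1) + 2·4^2 + 2·4 + 1 (base 4). Lift 5: 15686. −1: 15685.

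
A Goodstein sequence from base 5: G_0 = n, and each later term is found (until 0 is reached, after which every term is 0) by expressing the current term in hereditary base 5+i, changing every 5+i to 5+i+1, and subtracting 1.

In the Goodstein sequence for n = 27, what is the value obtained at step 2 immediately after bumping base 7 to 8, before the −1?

64

[0] 27 ≡ 5^2 + 2 (base 5). Lift 6: 38. −1: 37.
[1] 37 ≡ 6^2 + 1 (base 6). Lift 7: 50. −1: 49.
[2] 49 ≡ 7^2 (base 7). Lift 8: 64. −1: 63.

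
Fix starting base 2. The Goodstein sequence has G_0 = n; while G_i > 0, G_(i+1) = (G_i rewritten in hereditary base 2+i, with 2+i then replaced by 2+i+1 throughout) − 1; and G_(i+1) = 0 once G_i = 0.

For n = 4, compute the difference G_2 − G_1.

i=0: 4 = 2^2 (b=2); 2→3: 3^3 = 27; 27−1 = 26
i=1: 26 = 2·3^2 + 2·3 + 2 (b=3); 3→4: 2·4^2 + 2·4 + 2 = 42; 42−1 = 41

15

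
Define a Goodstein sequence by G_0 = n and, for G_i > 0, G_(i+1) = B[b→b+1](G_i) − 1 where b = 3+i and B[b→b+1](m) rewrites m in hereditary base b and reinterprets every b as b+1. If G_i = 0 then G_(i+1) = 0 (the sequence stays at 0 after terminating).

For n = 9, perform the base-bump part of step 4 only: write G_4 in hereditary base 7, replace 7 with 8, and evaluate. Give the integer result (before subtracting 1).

24

step 0: 9 = 3^2; sub 4 for 3: 4^2; = 16; G_1 = 16−1 = 15
step 1: 15 = 3·4 + 3; sub 5 for 4: 3·5 + 3; = 18; G_2 = 18−1 = 17
step 2: 17 = 3·5 + 2; sub 6 for 5: 3·6 + 2; = 20; G_3 = 20−1 = 19
step 3: 19 = 3·6 + 1; sub 7 for 6: 3·7 + 1; = 22; G_4 = 22−1 = 21
step 4: 21 = 3·7; sub 8 for 7: 3·8; = 24; G_5 = 24−1 = 23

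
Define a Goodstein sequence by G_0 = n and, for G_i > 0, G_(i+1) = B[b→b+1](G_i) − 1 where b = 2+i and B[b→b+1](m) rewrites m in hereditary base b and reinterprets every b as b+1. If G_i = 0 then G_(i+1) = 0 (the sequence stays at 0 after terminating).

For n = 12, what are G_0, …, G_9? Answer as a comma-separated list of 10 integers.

12, 107, 1065, 15685, 280019, 5764910, 134217867, 3486784574, 100000000211, 3138428376974

(0) 12|_2 = 2^(2 + 1) + 2^2 ↦ 3^(3 + 1) + 3^3|_3 = 108 ⇒ 107
(1) 107|_3 = 3^(3 + 1) + 2·3^2 + 2·3 + 2 ↦ 4^(4 + 1) + 2·4^2 + 2·4 + 2|_4 = 1066 ⇒ 1065
(2) 1065|_4 = 4^(4 + 1) + 2·4^2 + 2·4 + 1 ↦ 5^(5 + 1) + 2·5^2 + 2·5 + 1|_5 = 15686 ⇒ 15685
(3) 15685|_5 = 5^(5 + 1) + 2·5^2 + 2·5 ↦ 6^(6 + 1) + 2·6^2 + 2·6|_6 = 280020 ⇒ 280019
(4) 280019|_6 = 6^(6 + 1) + 2·6^2 + 6 + 5 ↦ 7^(7 + 1) + 2·7^2 + 7 + 5|_7 = 5764911 ⇒ 5764910
(5) 5764910|_7 = 7^(7 + 1) + 2·7^2 + 7 + 4 ↦ 8^(8 + 1) + 2·8^2 + 8 + 4|_8 = 134217868 ⇒ 134217867
(6) 134217867|_8 = 8^(8 + 1) + 2·8^2 + 8 + 3 ↦ 9^(9 + 1) + 2·9^2 + 9 + 3|_9 = 3486784575 ⇒ 3486784574
(7) 3486784574|_9 = 9^(9 + 1) + 2·9^2 + 9 + 2 ↦ 10^(10 + 1) + 2·10^2 + 10 + 2|_10 = 100000000212 ⇒ 100000000211
(8) 100000000211|_10 = 10^(10 + 1) + 2·10^2 + 10 + 1 ↦ 11^(11 + 1) + 2·11^2 + 11 + 1|_11 = 3138428376975 ⇒ 3138428376974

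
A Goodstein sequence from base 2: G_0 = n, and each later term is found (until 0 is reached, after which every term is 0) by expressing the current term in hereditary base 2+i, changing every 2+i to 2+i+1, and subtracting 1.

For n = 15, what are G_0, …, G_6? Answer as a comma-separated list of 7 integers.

15, 111, 1283, 18752, 326593, 6588344, 150994943

step 0: 15 = 2^(2 + 1) + 2^2 + 2 + 1; sub 3 for 2: 3^(3 + 1) + 3^3 + 3 + 1; = 112; G_1 = 112−1 = 111
step 1: 111 = 3^(3 + 1) + 3^3 + 3; sub 4 for 3: 4^(4 + 1) + 4^4 + 4; = 1284; G_2 = 1284−1 = 1283
step 2: 1283 = 4^(4 + 1) + 4^4 + 3; sub 5 for 4: 5^(5 + 1) + 5^5 + 3; = 18753; G_3 = 18753−1 = 18752
step 3: 18752 = 5^(5 + 1) + 5^5 + 2; sub 6 for 5: 6^(6 + 1) + 6^6 + 2; = 326594; G_4 = 326594−1 = 326593
step 4: 326593 = 6^(6 + 1) + 6^6 + 1; sub 7 for 6: 7^(7 + 1) + 7^7 + 1; = 6588345; G_5 = 6588345−1 = 6588344
step 5: 6588344 = 7^(7 + 1) + 7^7; sub 8 for 7: 8^(8 + 1) + 8^8; = 150994944; G_6 = 150994944−1 = 150994943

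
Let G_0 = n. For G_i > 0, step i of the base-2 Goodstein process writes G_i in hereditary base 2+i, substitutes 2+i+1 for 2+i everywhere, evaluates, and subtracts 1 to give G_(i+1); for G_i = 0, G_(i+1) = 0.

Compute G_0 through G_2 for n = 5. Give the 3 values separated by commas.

5, 27, 255

base 2: 5 = 2^2 + 1; at 3: 3^3 + 1 = 28; next = 27
base 3: 27 = 3^3; at 4: 4^4 = 256; next = 255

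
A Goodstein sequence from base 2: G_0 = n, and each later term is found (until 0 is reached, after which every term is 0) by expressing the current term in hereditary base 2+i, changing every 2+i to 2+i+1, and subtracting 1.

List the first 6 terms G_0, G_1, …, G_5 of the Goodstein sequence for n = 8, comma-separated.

8, 80, 553, 6310, 93395, 1647195

G_0 = 8. HB_2(8) = 2^(2 + 1). Bump = 81. G_1 = 80.
G_1 = 80. HB_3(80) = 2·3^3 + 2·3^2 + 2·3 + 2. Bump = 554. G_2 = 553.
G_2 = 553. HB_4(553) = 2·4^4 + 2·4^2 + 2·4 + 1. Bump = 6311. G_3 = 6310.
G_3 = 6310. HB_5(6310) = 2·5^5 + 2·5^2 + 2·5. Bump = 93396. G_4 = 93395.
G_4 = 93395. HB_6(93395) = 2·6^6 + 2·6^2 + 6 + 5. Bump = 1647196. G_5 = 1647195.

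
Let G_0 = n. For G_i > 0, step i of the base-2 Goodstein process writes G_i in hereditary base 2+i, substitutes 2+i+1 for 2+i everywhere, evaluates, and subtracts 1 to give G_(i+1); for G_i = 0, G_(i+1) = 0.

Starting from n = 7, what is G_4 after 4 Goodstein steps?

46657

i=0: 7 = 2^2 + 2 + 1 (b=2); 2→3: 3^3 + 3 + 1 = 31; 31−1 = 30
i=1: 30 = 3^3 + 3 (b=3); 3→4: 4^4 + 4 = 260; 260−1 = 259
i=2: 259 = 4^4 + 3 (b=4); 4→5: 5^5 + 3 = 3128; 3128−1 = 3127
i=3: 3127 = 5^5 + 2 (b=5); 5→6: 6^6 + 2 = 46658; 46658−1 = 46657
i=4: 46657 = 6^6 + 1 (b=6); 6→7: 7^7 + 1 = 823544; 823544−1 = 823543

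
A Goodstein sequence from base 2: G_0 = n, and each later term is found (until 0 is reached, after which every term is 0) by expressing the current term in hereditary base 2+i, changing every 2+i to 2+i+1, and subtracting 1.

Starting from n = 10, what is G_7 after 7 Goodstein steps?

1937434592

G_0=10  [base 2] 2^(2 + 1) + 2  →[2↦3]→  3^(3 + 1) + 3 = 84  −1 ⇒ G_1=83
G_1=83  [base 3] 3^(3 + 1) + 2  →[3↦4]→  4^(4 + 1) + 2 = 1026  −1 ⇒ G_2=1025
G_2=1025  [base 4] 4^(4 + 1) + 1  →[4↦5]→  5^(5 + 1) + 1 = 15626  −1 ⇒ G_3=15625
G_3=15625  [base 5] 5^(5 + 1)  →[5↦6]→  6^(6 + 1) = 279936  −1 ⇒ G_4=279935
G_4=279935  [base 6] 5·6^6 + 5·6^5 + 5·6^4 + 5·6^3 + 5·6^2 + 5·6 + 5  →[6↦7]→  5·7^7 + 5·7^5 + 5·7^4 + 5·7^3 + 5·7^2 + 5·7 + 5 = 4215755  −1 ⇒ G_5=4215754
G_5=4215754  [base 7] 5·7^7 + 5·7^5 + 5·7^4 + 5·7^3 + 5·7^2 + 5·7 + 4  →[7↦8]→  5·8^8 + 5·8^5 + 5·8^4 + 5·8^3 + 5·8^2 + 5·8 + 4 = 84073324  −1 ⇒ G_6=84073323
G_6=84073323  [base 8] 5·8^8 + 5·8^5 + 5·8^4 + 5·8^3 + 5·8^2 + 5·8 + 3  →[8↦9]→  5·9^9 + 5·9^5 + 5·9^4 + 5·9^3 + 5·9^2 + 5·9 + 3 = 1937434593  −1 ⇒ G_7=1937434592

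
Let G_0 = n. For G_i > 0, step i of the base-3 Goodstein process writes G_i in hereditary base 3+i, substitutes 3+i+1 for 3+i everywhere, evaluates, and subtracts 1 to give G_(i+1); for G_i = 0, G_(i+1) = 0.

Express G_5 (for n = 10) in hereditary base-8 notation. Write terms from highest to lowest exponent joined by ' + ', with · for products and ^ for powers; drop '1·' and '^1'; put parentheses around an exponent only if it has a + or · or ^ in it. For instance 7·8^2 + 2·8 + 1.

(0) 10|_3 = 3^2 + 1 ↦ 4^2 + 1|_4 = 17 ⇒ 16
(1) 16|_4 = 4^2 ↦ 5^2|_5 = 25 ⇒ 24
(2) 24|_5 = 4·5 + 4 ↦ 4·6 + 4|_6 = 28 ⇒ 27
(3) 27|_6 = 4·6 + 3 ↦ 4·7 + 3|_7 = 31 ⇒ 30
(4) 30|_7 = 4·7 + 2 ↦ 4·8 + 2|_8 = 34 ⇒ 33
(5) 33|_8 = 4·8 + 1 ↦ 4·9 + 1|_9 = 37 ⇒ 36

4·8 + 1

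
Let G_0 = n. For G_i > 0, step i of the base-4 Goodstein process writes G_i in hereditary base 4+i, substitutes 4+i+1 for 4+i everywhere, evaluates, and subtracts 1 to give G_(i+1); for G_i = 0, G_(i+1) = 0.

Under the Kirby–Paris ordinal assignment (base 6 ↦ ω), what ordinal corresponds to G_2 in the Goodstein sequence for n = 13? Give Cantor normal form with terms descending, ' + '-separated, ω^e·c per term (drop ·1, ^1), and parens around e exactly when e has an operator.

13 —HB4→ 3·4 + 1 —bump→ 3·5 + 1 = 16 —(−1)→ 15
15 —HB5→ 3·5 —bump→ 3·6 = 18 —(−1)→ 17
17 —HB6→ 2·6 + 5 —bump→ 2·7 + 5 = 19 —(−1)→ 18

ω·2 + 5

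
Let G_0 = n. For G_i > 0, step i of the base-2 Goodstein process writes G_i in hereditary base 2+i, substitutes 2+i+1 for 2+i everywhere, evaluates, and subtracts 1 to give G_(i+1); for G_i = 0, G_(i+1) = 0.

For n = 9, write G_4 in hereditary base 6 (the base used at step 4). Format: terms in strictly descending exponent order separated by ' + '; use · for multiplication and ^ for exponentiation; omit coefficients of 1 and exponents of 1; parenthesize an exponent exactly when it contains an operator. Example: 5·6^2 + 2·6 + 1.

3·6^6 + 3·6^3 + 3·6^2 + 3·6 + 1

i=0: 9 = 2^(2 + 1) + 1 (b=2); 2→3: 3^(3 + 1) + 1 = 82; 82−1 = 81
i=1: 81 = 3^(3 + 1) (b=3); 3→4: 4^(4 + 1) = 1024; 1024−1 = 1023
i=2: 1023 = 3·4^4 + 3·4^3 + 3·4^2 + 3·4 + 3 (b=4); 4→5: 3·5^5 + 3·5^3 + 3·5^2 + 3·5 + 3 = 9843; 9843−1 = 9842
i=3: 9842 = 3·5^5 + 3·5^3 + 3·5^2 + 3·5 + 2 (b=5); 5→6: 3·6^6 + 3·6^3 + 3·6^2 + 3·6 + 2 = 140744; 140744−1 = 140743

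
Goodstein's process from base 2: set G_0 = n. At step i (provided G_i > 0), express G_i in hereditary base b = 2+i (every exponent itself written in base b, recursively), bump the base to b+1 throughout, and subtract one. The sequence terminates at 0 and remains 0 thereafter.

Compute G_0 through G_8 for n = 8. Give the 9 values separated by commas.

8, 80, 553, 6310, 93395, 1647195, 33554571, 774841151, 20000000211

8 —HB2→ 2^(2 + 1) —bump→ 3^(3 + 1) = 81 —(−1)→ 80
80 —HB3→ 2·3^3 + 2·3^2 + 2·3 + 2 —bump→ 2·4^4 + 2·4^2 + 2·4 + 2 = 554 —(−1)→ 553
553 —HB4→ 2·4^4 + 2·4^2 + 2·4 + 1 —bump→ 2·5^5 + 2·5^2 + 2·5 + 1 = 6311 —(−1)→ 6310
6310 —HB5→ 2·5^5 + 2·5^2 + 2·5 —bump→ 2·6^6 + 2·6^2 + 2·6 = 93396 —(−1)→ 93395
93395 —HB6→ 2·6^6 + 2·6^2 + 6 + 5 —bump→ 2·7^7 + 2·7^2 + 7 + 5 = 1647196 —(−1)→ 1647195
1647195 —HB7→ 2·7^7 + 2·7^2 + 7 + 4 —bump→ 2·8^8 + 2·8^2 + 8 + 4 = 33554572 —(−1)→ 33554571
33554571 —HB8→ 2·8^8 + 2·8^2 + 8 + 3 —bump→ 2·9^9 + 2·9^2 + 9 + 3 = 774841152 —(−1)→ 774841151
774841151 —HB9→ 2·9^9 + 2·9^2 + 9 + 2 —bump→ 2·10^10 + 2·10^2 + 10 + 2 = 20000000212 —(−1)→ 20000000211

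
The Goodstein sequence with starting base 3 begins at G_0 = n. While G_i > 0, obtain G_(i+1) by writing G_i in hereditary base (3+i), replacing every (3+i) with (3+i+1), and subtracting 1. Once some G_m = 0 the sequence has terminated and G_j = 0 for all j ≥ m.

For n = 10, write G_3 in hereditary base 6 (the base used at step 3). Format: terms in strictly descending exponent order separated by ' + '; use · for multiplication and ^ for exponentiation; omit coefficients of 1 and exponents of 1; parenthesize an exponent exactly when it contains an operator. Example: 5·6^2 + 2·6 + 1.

4·6 + 3

(0) 10|_3 = 3^2 + 1 ↦ 4^2 + 1|_4 = 17 ⇒ 16
(1) 16|_4 = 4^2 ↦ 5^2|_5 = 25 ⇒ 24
(2) 24|_5 = 4·5 + 4 ↦ 4·6 + 4|_6 = 28 ⇒ 27
(3) 27|_6 = 4·6 + 3 ↦ 4·7 + 3|_7 = 31 ⇒ 30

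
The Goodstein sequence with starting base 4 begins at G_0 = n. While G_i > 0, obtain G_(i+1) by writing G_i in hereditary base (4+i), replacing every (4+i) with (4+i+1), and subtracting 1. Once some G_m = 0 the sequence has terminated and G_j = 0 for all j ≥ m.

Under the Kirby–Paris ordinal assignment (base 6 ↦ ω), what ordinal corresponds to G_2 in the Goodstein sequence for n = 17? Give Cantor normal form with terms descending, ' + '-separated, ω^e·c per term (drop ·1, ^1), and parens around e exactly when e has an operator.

(0) 17|_4 = 4^2 + 1 ↦ 5^2 + 1|_5 = 26 ⇒ 25
(1) 25|_5 = 5^2 ↦ 6^2|_6 = 36 ⇒ 35
(2) 35|_6 = 5·6 + 5 ↦ 5·7 + 5|_7 = 40 ⇒ 39

ω·5 + 5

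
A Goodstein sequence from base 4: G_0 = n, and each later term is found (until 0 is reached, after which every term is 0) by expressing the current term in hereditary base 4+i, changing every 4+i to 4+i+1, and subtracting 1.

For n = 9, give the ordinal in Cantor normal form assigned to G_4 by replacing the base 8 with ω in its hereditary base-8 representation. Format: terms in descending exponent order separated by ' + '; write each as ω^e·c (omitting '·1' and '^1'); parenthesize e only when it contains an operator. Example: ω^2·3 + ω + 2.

ω + 3

9 —HB4→ 2·4 + 1 —bump→ 2·5 + 1 = 11 —(−1)→ 10
10 —HB5→ 2·5 —bump→ 2·6 = 12 —(−1)→ 11
11 —HB6→ 6 + 5 —bump→ 7 + 5 = 12 —(−1)→ 11
11 —HB7→ 7 + 4 —bump→ 8 + 4 = 12 —(−1)→ 11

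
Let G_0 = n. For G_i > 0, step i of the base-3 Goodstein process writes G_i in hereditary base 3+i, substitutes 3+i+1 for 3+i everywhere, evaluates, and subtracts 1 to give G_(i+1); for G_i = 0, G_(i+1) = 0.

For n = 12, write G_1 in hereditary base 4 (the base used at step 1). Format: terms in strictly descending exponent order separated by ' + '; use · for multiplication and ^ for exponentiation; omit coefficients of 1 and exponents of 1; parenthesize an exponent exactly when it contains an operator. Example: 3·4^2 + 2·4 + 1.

4^2 + 3

G_0=12  [base 3] 3^2 + 3  →[3↦4]→  4^2 + 4 = 20  −1 ⇒ G_1=19
G_1=19  [base 4] 4^2 + 3  →[4↦5]→  5^2 + 3 = 28  −1 ⇒ G_2=27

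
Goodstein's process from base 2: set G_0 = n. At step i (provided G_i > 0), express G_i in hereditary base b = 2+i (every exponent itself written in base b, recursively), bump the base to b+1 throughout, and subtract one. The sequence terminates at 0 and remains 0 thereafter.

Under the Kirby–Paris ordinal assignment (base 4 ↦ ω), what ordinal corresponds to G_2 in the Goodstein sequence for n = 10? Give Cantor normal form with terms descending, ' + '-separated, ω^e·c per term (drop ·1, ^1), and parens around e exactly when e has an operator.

ω^(ω + 1) + 1

[0] 10 ≡ 2^(2 + 1) + 2 (base 2). Lift 3: 84. −1: 83.
[1] 83 ≡ 3^(3 + 1) + 2 (base 3). Lift 4: 1026. −1: 1025.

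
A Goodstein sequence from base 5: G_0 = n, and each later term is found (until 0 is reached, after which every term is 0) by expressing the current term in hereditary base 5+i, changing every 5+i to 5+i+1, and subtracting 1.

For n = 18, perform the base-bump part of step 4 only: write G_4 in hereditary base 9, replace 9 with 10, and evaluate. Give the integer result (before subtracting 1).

G_0 = 18. HB_5(18) = 3·5 + 3. Bump = 21. G_1 = 20.
G_1 = 20. HB_6(20) = 3·6 + 2. Bump = 23. G_2 = 22.
G_2 = 22. HB_7(22) = 3·7 + 1. Bump = 25. G_3 = 24.
G_3 = 24. HB_8(24) = 3·8. Bump = 27. G_4 = 26.
G_4 = 26. HB_9(26) = 2·9 + 8. Bump = 28. G_5 = 27.

28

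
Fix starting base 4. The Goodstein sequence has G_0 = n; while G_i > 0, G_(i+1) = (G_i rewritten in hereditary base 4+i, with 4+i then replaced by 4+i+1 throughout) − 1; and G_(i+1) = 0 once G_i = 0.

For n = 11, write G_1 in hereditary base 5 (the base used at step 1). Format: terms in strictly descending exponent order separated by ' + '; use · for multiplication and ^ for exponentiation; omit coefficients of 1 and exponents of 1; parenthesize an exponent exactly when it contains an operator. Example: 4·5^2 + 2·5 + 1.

G_0 = 11. HB_4(11) = 2·4 + 3. Bump = 13. G_1 = 12.
G_1 = 12. HB_5(12) = 2·5 + 2. Bump = 14. G_2 = 13.

2·5 + 2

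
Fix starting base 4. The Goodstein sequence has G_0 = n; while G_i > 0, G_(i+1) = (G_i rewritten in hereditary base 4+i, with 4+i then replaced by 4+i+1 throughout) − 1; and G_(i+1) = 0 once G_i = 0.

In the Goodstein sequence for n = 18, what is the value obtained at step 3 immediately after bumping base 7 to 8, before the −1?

54

G_0=18  [base 4] 4^2 + 2  →[4↦5]→  5^2 + 2 = 27  −1 ⇒ G_1=26
G_1=26  [base 5] 5^2 + 1  →[5↦6]→  6^2 + 1 = 37  −1 ⇒ G_2=36
G_2=36  [base 6] 6^2  →[6↦7]→  7^2 = 49  −1 ⇒ G_3=48
G_3=48  [base 7] 6·7 + 6  →[7↦8]→  6·8 + 6 = 54  −1 ⇒ G_4=53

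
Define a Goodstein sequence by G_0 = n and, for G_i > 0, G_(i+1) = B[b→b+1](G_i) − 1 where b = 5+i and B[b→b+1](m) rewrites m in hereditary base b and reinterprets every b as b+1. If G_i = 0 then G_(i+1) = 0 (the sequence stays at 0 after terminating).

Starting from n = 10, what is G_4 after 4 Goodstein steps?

base 5: 10 = 2·5; at 6: 2·6 = 12; next = 11
base 6: 11 = 6 + 5; at 7: 7 + 5 = 12; next = 11
base 7: 11 = 7 + 4; at 8: 8 + 4 = 12; next = 11
base 8: 11 = 8 + 3; at 9: 9 + 3 = 12; next = 11

11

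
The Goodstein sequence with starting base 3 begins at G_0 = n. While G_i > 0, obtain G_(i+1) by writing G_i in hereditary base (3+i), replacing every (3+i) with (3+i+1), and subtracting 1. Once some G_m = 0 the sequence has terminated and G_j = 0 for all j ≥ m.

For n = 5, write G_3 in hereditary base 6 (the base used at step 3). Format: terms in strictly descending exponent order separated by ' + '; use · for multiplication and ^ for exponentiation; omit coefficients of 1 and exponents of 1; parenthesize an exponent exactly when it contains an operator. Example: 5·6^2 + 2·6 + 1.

(0) 5|_3 = 3 + 2 ↦ 4 + 2|_4 = 6 ⇒ 5
(1) 5|_4 = 4 + 1 ↦ 5 + 1|_5 = 6 ⇒ 5
(2) 5|_5 = 5 ↦ 6|_6 = 6 ⇒ 5
(3) 5|_6 = 5 ↦ 5|_7 = 5 ⇒ 4

5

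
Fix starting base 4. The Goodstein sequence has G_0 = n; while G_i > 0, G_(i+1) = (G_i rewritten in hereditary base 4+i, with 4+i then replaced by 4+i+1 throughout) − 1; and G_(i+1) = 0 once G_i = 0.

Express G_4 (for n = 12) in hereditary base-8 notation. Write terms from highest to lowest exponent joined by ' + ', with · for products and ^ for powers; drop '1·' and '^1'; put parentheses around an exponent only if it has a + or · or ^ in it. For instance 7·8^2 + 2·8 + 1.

G_0 = 12. HB_4(12) = 3·4. Bump = 15. G_1 = 14.
G_1 = 14. HB_5(14) = 2·5 + 4. Bump = 16. G_2 = 15.
G_2 = 15. HB_6(15) = 2·6 + 3. Bump = 17. G_3 = 16.
G_3 = 16. HB_7(16) = 2·7 + 2. Bump = 18. G_4 = 17.
G_4 = 17. HB_8(17) = 2·8 + 1. Bump = 19. G_5 = 18.

2·8 + 1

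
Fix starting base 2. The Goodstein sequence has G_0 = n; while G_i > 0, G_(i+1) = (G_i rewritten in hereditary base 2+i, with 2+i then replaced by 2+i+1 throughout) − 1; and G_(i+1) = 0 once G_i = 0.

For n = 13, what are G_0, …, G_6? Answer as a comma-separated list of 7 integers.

13, 108, 1279, 16092, 280711, 5765998, 134219479

G_0 = 13. HB_2(13) = 2^(2 + 1) + 2^2 + 1. Bump = 109. G_1 = 108.
G_1 = 108. HB_3(108) = 3^(3 + 1) + 3^3. Bump = 1280. G_2 = 1279.
G_2 = 1279. HB_4(1279) = 4^(4 + 1) + 3·4^3 + 3·4^2 + 3·4 + 3. Bump = 16093. G_3 = 16092.
G_3 = 16092. HB_5(16092) = 5^(5 + 1) + 3·5^3 + 3·5^2 + 3·5 + 2. Bump = 280712. G_4 = 280711.
G_4 = 280711. HB_6(280711) = 6^(6 + 1) + 3·6^3 + 3·6^2 + 3·6 + 1. Bump = 5765999. G_5 = 5765998.
G_5 = 5765998. HB_7(5765998) = 7^(7 + 1) + 3·7^3 + 3·7^2 + 3·7. Bump = 134219480. G_6 = 134219479.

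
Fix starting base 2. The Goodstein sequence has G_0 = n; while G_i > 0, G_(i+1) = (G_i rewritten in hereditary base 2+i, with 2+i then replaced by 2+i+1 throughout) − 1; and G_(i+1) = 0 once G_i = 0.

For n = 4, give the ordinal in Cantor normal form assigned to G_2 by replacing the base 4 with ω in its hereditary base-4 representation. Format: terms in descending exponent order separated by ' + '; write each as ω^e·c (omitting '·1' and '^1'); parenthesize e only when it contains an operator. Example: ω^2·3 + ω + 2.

ω^2·2 + ω·2 + 1

4 —HB2→ 2^2 —bump→ 3^3 = 27 —(−1)→ 26
26 —HB3→ 2·3^2 + 2·3 + 2 —bump→ 2·4^2 + 2·4 + 2 = 42 —(−1)→ 41
41 —HB4→ 2·4^2 + 2·4 + 1 —bump→ 2·5^2 + 2·5 + 1 = 61 —(−1)→ 60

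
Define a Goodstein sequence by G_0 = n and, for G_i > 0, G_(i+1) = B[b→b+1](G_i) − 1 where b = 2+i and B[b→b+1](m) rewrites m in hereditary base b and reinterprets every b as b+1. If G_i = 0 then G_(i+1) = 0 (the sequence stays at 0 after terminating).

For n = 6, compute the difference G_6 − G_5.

89204

G_0 = 6. HB_2(6) = 2^2 + 2. Bump = 30. G_1 = 29.
G_1 = 29. HB_3(29) = 3^3 + 2. Bump = 258. G_2 = 257.
G_2 = 257. HB_4(257) = 4^4 + 1. Bump = 3126. G_3 = 3125.
G_3 = 3125. HB_5(3125) = 5^5. Bump = 46656. G_4 = 46655.
G_4 = 46655. HB_6(46655) = 5·6^5 + 5·6^4 + 5·6^3 + 5·6^2 + 5·6 + 5. Bump = 98040. G_5 = 98039.
G_5 = 98039. HB_7(98039) = 5·7^5 + 5·7^4 + 5·7^3 + 5·7^2 + 5·7 + 4. Bump = 187244. G_6 = 187243.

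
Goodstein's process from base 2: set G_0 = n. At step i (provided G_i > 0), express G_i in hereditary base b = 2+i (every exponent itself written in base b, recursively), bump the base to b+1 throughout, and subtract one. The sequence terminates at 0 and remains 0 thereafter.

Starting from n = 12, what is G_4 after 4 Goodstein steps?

280019

i=0: 12 = 2^(2 + 1) + 2^2 (b=2); 2→3: 3^(3 + 1) + 3^3 = 108; 108−1 = 107
i=1: 107 = 3^(3 + 1) + 2·3^2 + 2·3 + 2 (b=3); 3→4: 4^(4 + 1) + 2·4^2 + 2·4 + 2 = 1066; 1066−1 = 1065
i=2: 1065 = 4^(4 + 1) + 2·4^2 + 2·4 + 1 (b=4); 4→5: 5^(5 + 1) + 2·5^2 + 2·5 + 1 = 15686; 15686−1 = 15685
i=3: 15685 = 5^(5 + 1) + 2·5^2 + 2·5 (b=5); 5→6: 6^(6 + 1) + 2·6^2 + 2·6 = 280020; 280020−1 = 280019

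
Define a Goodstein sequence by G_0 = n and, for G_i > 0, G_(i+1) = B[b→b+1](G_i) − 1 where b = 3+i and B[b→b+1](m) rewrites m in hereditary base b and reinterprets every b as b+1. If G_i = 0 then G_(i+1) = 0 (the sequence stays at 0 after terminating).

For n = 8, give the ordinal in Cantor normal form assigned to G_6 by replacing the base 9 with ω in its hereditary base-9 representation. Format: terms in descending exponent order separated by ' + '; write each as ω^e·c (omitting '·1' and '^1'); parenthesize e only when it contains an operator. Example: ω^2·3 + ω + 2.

base 3: 8 = 2·3 + 2; at 4: 2·4 + 2 = 10; next = 9
base 4: 9 = 2·4 + 1; at 5: 2·5 + 1 = 11; next = 10
base 5: 10 = 2·5; at 6: 2·6 = 12; next = 11
base 6: 11 = 6 + 5; at 7: 7 + 5 = 12; next = 11
base 7: 11 = 7 + 4; at 8: 8 + 4 = 12; next = 11
base 8: 11 = 8 + 3; at 9: 9 + 3 = 12; next = 11
base 9: 11 = 9 + 2; at 10: 10 + 2 = 12; next = 11

ω + 2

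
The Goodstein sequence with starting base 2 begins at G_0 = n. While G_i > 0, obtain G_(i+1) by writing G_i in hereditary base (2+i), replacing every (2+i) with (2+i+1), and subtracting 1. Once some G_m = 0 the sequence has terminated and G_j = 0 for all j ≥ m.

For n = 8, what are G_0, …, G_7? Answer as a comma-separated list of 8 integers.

8, 80, 553, 6310, 93395, 1647195, 33554571, 774841151

i=0: 8 = 2^(2 + 1) (b=2); 2→3: 3^(3 + 1) = 81; 81−1 = 80
i=1: 80 = 2·3^3 + 2·3^2 + 2·3 + 2 (b=3); 3→4: 2·4^4 + 2·4^2 + 2·4 + 2 = 554; 554−1 = 553
i=2: 553 = 2·4^4 + 2·4^2 + 2·4 + 1 (b=4); 4→5: 2·5^5 + 2·5^2 + 2·5 + 1 = 6311; 6311−1 = 6310
i=3: 6310 = 2·5^5 + 2·5^2 + 2·5 (b=5); 5→6: 2·6^6 + 2·6^2 + 2·6 = 93396; 93396−1 = 93395
i=4: 93395 = 2·6^6 + 2·6^2 + 6 + 5 (b=6); 6→7: 2·7^7 + 2·7^2 + 7 + 5 = 1647196; 1647196−1 = 1647195
i=5: 1647195 = 2·7^7 + 2·7^2 + 7 + 4 (b=7); 7→8: 2·8^8 + 2·8^2 + 8 + 4 = 33554572; 33554572−1 = 33554571
i=6: 33554571 = 2·8^8 + 2·8^2 + 8 + 3 (b=8); 8→9: 2·9^9 + 2·9^2 + 9 + 3 = 774841152; 774841152−1 = 774841151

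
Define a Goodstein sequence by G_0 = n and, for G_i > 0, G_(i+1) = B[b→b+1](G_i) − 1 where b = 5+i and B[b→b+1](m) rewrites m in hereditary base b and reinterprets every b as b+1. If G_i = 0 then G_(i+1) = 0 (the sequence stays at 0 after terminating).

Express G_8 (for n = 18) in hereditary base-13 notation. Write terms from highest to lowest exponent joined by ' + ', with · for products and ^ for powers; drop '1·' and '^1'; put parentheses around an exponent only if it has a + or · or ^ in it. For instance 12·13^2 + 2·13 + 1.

2·13 + 4

step 0: 18 = 3·5 + 3; sub 6 for 5: 3·6 + 3; = 21; G_1 = 21−1 = 20
step 1: 20 = 3·6 + 2; sub 7 for 6: 3·7 + 2; = 23; G_2 = 23−1 = 22
step 2: 22 = 3·7 + 1; sub 8 for 7: 3·8 + 1; = 25; G_3 = 25−1 = 24
step 3: 24 = 3·8; sub 9 for 8: 3·9; = 27; G_4 = 27−1 = 26
step 4: 26 = 2·9 + 8; sub 10 for 9: 2·10 + 8; = 28; G_5 = 28−1 = 27
step 5: 27 = 2·10 + 7; sub 11 for 10: 2·11 + 7; = 29; G_6 = 29−1 = 28
step 6: 28 = 2·11 + 6; sub 12 for 11: 2·12 + 6; = 30; G_7 = 30−1 = 29
step 7: 29 = 2·12 + 5; sub 13 for 12: 2·13 + 5; = 31; G_8 = 31−1 = 30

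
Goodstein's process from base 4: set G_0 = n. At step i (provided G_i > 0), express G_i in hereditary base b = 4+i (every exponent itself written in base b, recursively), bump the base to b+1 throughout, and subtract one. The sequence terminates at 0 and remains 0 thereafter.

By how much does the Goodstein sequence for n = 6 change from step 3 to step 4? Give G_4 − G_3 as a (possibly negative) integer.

6 —HB4→ 4 + 2 —bump→ 5 + 2 = 7 —(−1)→ 6
6 —HB5→ 5 + 1 —bump→ 6 + 1 = 7 —(−1)→ 6
6 —HB6→ 6 —bump→ 7 = 7 —(−1)→ 6
6 —HB7→ 6 —bump→ 6 = 6 —(−1)→ 5

-1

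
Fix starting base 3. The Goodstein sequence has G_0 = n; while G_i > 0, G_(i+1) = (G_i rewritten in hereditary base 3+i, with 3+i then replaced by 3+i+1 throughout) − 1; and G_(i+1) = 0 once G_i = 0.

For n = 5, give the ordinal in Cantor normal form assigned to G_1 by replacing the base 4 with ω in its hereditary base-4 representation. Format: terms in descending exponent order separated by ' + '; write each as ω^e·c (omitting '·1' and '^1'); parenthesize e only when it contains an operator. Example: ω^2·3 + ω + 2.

ω + 1

step 0: 5 = 3 + 2; sub 4 for 3: 4 + 2; = 6; G_1 = 6−1 = 5
step 1: 5 = 4 + 1; sub 5 for 4: 5 + 1; = 6; G_2 = 6−1 = 5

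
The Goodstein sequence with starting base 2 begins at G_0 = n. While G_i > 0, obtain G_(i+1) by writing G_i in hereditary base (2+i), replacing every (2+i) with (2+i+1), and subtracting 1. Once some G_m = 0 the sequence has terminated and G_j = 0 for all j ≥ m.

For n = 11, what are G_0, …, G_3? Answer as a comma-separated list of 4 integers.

11, 84, 1027, 15627

G_0=11  [base 2] 2^(2 + 1) + 2 + 1  →[2↦3]→  3^(3 + 1) + 3 + 1 = 85  −1 ⇒ G_1=84
G_1=84  [base 3] 3^(3 + 1) + 3  →[3↦4]→  4^(4 + 1) + 4 = 1028  −1 ⇒ G_2=1027
G_2=1027  [base 4] 4^(4 + 1) + 3  →[4↦5]→  5^(5 + 1) + 3 = 15628  −1 ⇒ G_3=15627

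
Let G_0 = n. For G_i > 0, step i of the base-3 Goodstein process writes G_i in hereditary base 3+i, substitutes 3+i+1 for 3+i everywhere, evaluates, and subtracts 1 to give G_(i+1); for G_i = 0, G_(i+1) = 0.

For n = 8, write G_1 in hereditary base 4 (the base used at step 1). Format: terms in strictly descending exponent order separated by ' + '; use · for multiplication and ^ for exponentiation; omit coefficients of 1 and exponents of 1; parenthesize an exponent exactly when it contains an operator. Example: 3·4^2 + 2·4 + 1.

2·4 + 1

G_0 = 8. HB_3(8) = 2·3 + 2. Bump = 10. G_1 = 9.
G_1 = 9. HB_4(9) = 2·4 + 1. Bump = 11. G_2 = 10.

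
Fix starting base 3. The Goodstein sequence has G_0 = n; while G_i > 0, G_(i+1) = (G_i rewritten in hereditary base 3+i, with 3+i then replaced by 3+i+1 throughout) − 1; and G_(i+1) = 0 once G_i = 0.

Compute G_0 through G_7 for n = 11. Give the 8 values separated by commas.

11, 17, 25, 35, 39, 43, 47, 51

G_0 = 11. HB_3(11) = 3^2 + 2. Bump = 18. G_1 = 17.
G_1 = 17. HB_4(17) = 4^2 + 1. Bump = 26. G_2 = 25.
G_2 = 25. HB_5(25) = 5^2. Bump = 36. G_3 = 35.
G_3 = 35. HB_6(35) = 5·6 + 5. Bump = 40. G_4 = 39.
G_4 = 39. HB_7(39) = 5·7 + 4. Bump = 44. G_5 = 43.
G_5 = 43. HB_8(43) = 5·8 + 3. Bump = 48. G_6 = 47.
G_6 = 47. HB_9(47) = 5·9 + 2. Bump = 52. G_7 = 51.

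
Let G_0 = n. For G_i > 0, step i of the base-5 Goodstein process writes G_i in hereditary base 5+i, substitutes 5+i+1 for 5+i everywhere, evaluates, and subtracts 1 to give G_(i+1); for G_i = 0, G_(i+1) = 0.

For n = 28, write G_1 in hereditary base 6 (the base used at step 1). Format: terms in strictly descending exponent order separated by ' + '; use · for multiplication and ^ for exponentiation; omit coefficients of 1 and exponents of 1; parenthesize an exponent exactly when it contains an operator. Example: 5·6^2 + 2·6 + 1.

28 —HB5→ 5^2 + 3 —bump→ 6^2 + 3 = 39 —(−1)→ 38
38 —HB6→ 6^2 + 2 —bump→ 7^2 + 2 = 51 —(−1)→ 50

6^2 + 2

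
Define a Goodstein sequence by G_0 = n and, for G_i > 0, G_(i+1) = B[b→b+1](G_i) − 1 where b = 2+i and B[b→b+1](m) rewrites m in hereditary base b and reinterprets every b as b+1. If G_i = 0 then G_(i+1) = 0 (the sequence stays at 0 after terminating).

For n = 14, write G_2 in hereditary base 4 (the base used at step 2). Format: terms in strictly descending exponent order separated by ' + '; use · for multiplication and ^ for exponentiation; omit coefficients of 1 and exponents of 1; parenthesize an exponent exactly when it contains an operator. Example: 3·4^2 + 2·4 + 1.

4^(4 + 1) + 4^4 + 1

[0] 14 ≡ 2^(2 + 1) + 2^2 + 2 (base 2). Lift 3: 111. −1: 110.
[1] 110 ≡ 3^(3 + 1) + 3^3 + 2 (base 3). Lift 4: 1282. −1: 1281.
[2] 1281 ≡ 4^(4 + 1) + 4^4 + 1 (base 4). Lift 5: 18751. −1: 18750.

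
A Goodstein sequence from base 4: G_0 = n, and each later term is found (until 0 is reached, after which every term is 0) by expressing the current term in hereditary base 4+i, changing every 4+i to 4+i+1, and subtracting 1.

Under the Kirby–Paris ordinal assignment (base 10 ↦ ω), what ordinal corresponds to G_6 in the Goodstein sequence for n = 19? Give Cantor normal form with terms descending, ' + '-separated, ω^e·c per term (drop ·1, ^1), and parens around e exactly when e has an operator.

ω·7 + 5

G_0=19  [base 4] 4^2 + 3  →[4↦5]→  5^2 + 3 = 28  −1 ⇒ G_1=27
G_1=27  [base 5] 5^2 + 2  →[5↦6]→  6^2 + 2 = 38  −1 ⇒ G_2=37
G_2=37  [base 6] 6^2 + 1  →[6↦7]→  7^2 + 1 = 50  −1 ⇒ G_3=49
G_3=49  [base 7] 7^2  →[7↦8]→  8^2 = 64  −1 ⇒ G_4=63
G_4=63  [base 8] 7·8 + 7  →[8↦9]→  7·9 + 7 = 70  −1 ⇒ G_5=69
G_5=69  [base 9] 7·9 + 6  →[9↦10]→  7·10 + 6 = 76  −1 ⇒ G_6=75
G_6=75  [base 10] 7·10 + 5  →[10↦11]→  7·11 + 5 = 82  −1 ⇒ G_7=81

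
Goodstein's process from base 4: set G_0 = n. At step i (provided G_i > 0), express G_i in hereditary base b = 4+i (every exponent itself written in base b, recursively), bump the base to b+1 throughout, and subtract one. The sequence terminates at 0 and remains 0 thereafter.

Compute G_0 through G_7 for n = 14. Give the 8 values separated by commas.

14 —HB4→ 3·4 + 2 —bump→ 3·5 + 2 = 17 —(−1)→ 16
16 —HB5→ 3·5 + 1 —bump→ 3·6 + 1 = 19 —(−1)→ 18
18 —HB6→ 3·6 —bump→ 3·7 = 21 —(−1)→ 20
20 —HB7→ 2·7 + 6 —bump→ 2·8 + 6 = 22 —(−1)→ 21
21 —HB8→ 2·8 + 5 —bump→ 2·9 + 5 = 23 —(−1)→ 22
22 —HB9→ 2·9 + 4 —bump→ 2·10 + 4 = 24 —(−1)→ 23
23 —HB10→ 2·10 + 3 —bump→ 2·11 + 3 = 25 —(−1)→ 24

14, 16, 18, 20, 21, 22, 23, 24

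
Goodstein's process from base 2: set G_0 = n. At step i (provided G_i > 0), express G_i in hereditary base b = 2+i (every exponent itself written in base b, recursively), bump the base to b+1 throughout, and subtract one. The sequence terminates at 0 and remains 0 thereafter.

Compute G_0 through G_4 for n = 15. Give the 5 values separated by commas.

15, 111, 1283, 18752, 326593

G_0=15  [base 2] 2^(2 + 1) + 2^2 + 2 + 1  →[2↦3]→  3^(3 + 1) + 3^3 + 3 + 1 = 112  −1 ⇒ G_1=111
G_1=111  [base 3] 3^(3 + 1) + 3^3 + 3  →[3↦4]→  4^(4 + 1) + 4^4 + 4 = 1284  −1 ⇒ G_2=1283
G_2=1283  [base 4] 4^(4 + 1) + 4^4 + 3  →[4↦5]→  5^(5 + 1) + 5^5 + 3 = 18753  −1 ⇒ G_3=18752
G_3=18752  [base 5] 5^(5 + 1) + 5^5 + 2  →[5↦6]→  6^(6 + 1) + 6^6 + 2 = 326594  −1 ⇒ G_4=326593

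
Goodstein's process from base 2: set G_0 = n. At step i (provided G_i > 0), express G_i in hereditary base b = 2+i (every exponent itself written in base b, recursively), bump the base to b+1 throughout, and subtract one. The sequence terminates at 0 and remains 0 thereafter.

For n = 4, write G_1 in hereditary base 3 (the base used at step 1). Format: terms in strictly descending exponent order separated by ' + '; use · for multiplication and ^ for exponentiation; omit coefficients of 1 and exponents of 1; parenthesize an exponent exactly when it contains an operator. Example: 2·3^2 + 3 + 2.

2·3^2 + 2·3 + 2

i=0: 4 = 2^2 (b=2); 2→3: 3^3 = 27; 27−1 = 26
i=1: 26 = 2·3^2 + 2·3 + 2 (b=3); 3→4: 2·4^2 + 2·4 + 2 = 42; 42−1 = 41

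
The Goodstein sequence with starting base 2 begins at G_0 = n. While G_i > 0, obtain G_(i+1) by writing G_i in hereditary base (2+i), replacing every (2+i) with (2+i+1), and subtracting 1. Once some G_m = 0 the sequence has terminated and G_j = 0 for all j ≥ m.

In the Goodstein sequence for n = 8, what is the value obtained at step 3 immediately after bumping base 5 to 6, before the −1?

93396

i=0: 8 = 2^(2 + 1) (b=2); 2→3: 3^(3 + 1) = 81; 81−1 = 80
i=1: 80 = 2·3^3 + 2·3^2 + 2·3 + 2 (b=3); 3→4: 2·4^4 + 2·4^2 + 2·4 + 2 = 554; 554−1 = 553
i=2: 553 = 2·4^4 + 2·4^2 + 2·4 + 1 (b=4); 4→5: 2·5^5 + 2·5^2 + 2·5 + 1 = 6311; 6311−1 = 6310
i=3: 6310 = 2·5^5 + 2·5^2 + 2·5 (b=5); 5→6: 2·6^6 + 2·6^2 + 2·6 = 93396; 93396−1 = 93395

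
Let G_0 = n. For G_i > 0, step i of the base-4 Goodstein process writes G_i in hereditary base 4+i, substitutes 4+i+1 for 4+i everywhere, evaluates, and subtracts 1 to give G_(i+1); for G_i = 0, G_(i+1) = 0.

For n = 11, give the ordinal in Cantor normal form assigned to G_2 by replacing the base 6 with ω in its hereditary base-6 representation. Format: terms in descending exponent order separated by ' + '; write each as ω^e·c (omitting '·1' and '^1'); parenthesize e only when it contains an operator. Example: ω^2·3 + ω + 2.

[0] 11 ≡ 2·4 + 3 (base 4). Lift 5: 13. −1: 12.
[1] 12 ≡ 2·5 + 2 (base 5). Lift 6: 14. −1: 13.

ω·2 + 1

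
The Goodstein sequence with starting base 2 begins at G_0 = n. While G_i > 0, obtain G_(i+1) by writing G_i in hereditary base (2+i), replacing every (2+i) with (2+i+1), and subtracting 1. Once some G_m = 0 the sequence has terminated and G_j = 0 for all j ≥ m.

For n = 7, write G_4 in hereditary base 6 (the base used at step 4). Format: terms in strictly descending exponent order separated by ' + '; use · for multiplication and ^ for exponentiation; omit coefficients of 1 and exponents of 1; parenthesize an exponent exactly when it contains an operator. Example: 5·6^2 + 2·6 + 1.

6^6 + 1

G_0 = 7. HB_2(7) = 2^2 + 2 + 1. Bump = 31. G_1 = 30.
G_1 = 30. HB_3(30) = 3^3 + 3. Bump = 260. G_2 = 259.
G_2 = 259. HB_4(259) = 4^4 + 3. Bump = 3128. G_3 = 3127.
G_3 = 3127. HB_5(3127) = 5^5 + 2. Bump = 46658. G_4 = 46657.
G_4 = 46657. HB_6(46657) = 6^6 + 1. Bump = 823544. G_5 = 823543.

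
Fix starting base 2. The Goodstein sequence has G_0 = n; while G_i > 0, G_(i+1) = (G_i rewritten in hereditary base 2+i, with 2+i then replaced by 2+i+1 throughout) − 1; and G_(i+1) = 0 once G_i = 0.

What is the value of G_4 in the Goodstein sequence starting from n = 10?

i=0: 10 = 2^(2 + 1) + 2 (b=2); 2→3: 3^(3 + 1) + 3 = 84; 84−1 = 83
i=1: 83 = 3^(3 + 1) + 2 (b=3); 3→4: 4^(4 + 1) + 2 = 1026; 1026−1 = 1025
i=2: 1025 = 4^(4 + 1) + 1 (b=4); 4→5: 5^(5 + 1) + 1 = 15626; 15626−1 = 15625
i=3: 15625 = 5^(5 + 1) (b=5); 5→6: 6^(6 + 1) = 279936; 279936−1 = 279935
i=4: 279935 = 5·6^6 + 5·6^5 + 5·6^4 + 5·6^3 + 5·6^2 + 5·6 + 5 (b=6); 6→7: 5·7^7 + 5·7^5 + 5·7^4 + 5·7^3 + 5·7^2 + 5·7 + 5 = 4215755; 4215755−1 = 4215754

279935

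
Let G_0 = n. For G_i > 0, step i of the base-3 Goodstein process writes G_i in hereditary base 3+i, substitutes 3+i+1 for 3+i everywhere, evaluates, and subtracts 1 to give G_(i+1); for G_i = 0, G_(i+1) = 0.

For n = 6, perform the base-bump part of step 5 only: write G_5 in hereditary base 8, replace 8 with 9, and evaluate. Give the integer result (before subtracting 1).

7

6 —HB3→ 2·3 —bump→ 2·4 = 8 —(−1)→ 7
7 —HB4→ 4 + 3 —bump→ 5 + 3 = 8 —(−1)→ 7
7 —HB5→ 5 + 2 —bump→ 6 + 2 = 8 —(−1)→ 7
7 —HB6→ 6 + 1 —bump→ 7 + 1 = 8 —(−1)→ 7
7 —HB7→ 7 —bump→ 8 = 8 —(−1)→ 7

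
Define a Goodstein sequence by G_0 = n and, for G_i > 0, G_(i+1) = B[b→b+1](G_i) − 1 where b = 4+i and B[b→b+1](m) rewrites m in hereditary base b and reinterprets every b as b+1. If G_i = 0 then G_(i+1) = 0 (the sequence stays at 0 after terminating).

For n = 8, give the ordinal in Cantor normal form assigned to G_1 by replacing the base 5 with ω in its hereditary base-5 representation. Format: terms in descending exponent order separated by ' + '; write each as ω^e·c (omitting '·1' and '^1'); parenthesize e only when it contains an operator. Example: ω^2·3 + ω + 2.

8 —HB4→ 2·4 —bump→ 2·5 = 10 —(−1)→ 9
9 —HB5→ 5 + 4 —bump→ 6 + 4 = 10 —(−1)→ 9

ω + 4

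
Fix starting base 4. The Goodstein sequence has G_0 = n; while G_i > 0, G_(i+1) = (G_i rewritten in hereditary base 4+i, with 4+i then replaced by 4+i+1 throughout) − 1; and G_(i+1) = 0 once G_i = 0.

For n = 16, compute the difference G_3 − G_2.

16 —HB4→ 4^2 —bump→ 5^2 = 25 —(−1)→ 24
24 —HB5→ 4·5 + 4 —bump→ 4·6 + 4 = 28 —(−1)→ 27
27 —HB6→ 4·6 + 3 —bump→ 4·7 + 3 = 31 —(−1)→ 30

3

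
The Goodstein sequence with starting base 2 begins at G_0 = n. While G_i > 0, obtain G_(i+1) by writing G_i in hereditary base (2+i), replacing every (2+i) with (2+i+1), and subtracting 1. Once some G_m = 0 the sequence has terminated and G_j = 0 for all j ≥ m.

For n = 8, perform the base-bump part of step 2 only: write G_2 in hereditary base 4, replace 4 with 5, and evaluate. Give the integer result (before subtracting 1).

6311

8 —HB2→ 2^(2 + 1) —bump→ 3^(3 + 1) = 81 —(−1)→ 80
80 —HB3→ 2·3^3 + 2·3^2 + 2·3 + 2 —bump→ 2·4^4 + 2·4^2 + 2·4 + 2 = 554 —(−1)→ 553
553 —HB4→ 2·4^4 + 2·4^2 + 2·4 + 1 —bump→ 2·5^5 + 2·5^2 + 2·5 + 1 = 6311 —(−1)→ 6310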